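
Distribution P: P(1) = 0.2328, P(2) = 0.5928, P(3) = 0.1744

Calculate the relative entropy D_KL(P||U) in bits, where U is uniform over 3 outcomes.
0.2088 bits

U(i) = 1/3 for all i

D_KL(P||U) = Σ P(x) log₂(P(x) / (1/3))
           = Σ P(x) log₂(P(x)) + log₂(3)
           = log₂(3) - H(P)

H(P) = -Σ P(x) log₂(P(x)):
  -P(1)·log₂(P(1)) = -(0.2328)·log₂(0.2328) = 0.48954
  -P(2)·log₂(P(2)) = -(0.5928)·log₂(0.5928) = 0.44720
  -P(3)·log₂(P(3)) = -(0.1744)·log₂(0.1744) = 0.43941
H(P) = 0.48954 + 0.44720 + 0.43941 = 1.37615 bits

log₂(3) = 1.58496 bits

D_KL(P||U) = 1.58496 - 1.37615 = 0.20881 ≈ 0.2088 bits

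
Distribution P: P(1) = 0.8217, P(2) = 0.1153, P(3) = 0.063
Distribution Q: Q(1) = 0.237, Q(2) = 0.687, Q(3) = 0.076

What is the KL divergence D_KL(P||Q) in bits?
1.1600 bits

D_KL(P||Q) = Σ P(x) log₂(P(x)/Q(x))

Computing term by term:
  P(1)·log₂(P(1)/Q(1)) = 0.8217·log₂(0.8217/0.237) = 1.47390
  P(2)·log₂(P(2)/Q(2)) = 0.1153·log₂(0.1153/0.687) = -0.29689
  P(3)·log₂(P(3)/Q(3)) = 0.063·log₂(0.063/0.076) = -0.01705

D_KL(P||Q) = 1.47390 - 0.29689 - 0.01705 = 1.15996 ≈ 1.1600 bits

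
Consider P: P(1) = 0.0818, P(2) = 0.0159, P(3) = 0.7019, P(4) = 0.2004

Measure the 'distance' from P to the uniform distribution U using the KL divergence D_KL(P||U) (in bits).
0.7864 bits

U(i) = 1/4 for all i

D_KL(P||U) = Σ P(x) log₂(P(x) / (1/4))
           = Σ P(x) log₂(P(x)) + log₂(4)
           = log₂(4) - H(P)

H(P) = -Σ P(x) log₂(P(x)):
  -P(1)·log₂(P(1)) = -(0.0818)·log₂(0.0818) = 0.29544
  -P(2)·log₂(P(2)) = -(0.0159)·log₂(0.0159) = 0.09500
  -P(3)·log₂(P(3)) = -(0.7019)·log₂(0.7019) = 0.35843
  -P(4)·log₂(P(4)) = -(0.2004)·log₂(0.2004) = 0.46474
H(P) = 0.29544 + 0.09500 + 0.35843 + 0.46474 = 1.21361 bits

log₂(4) = 2.00000 bits

D_KL(P||U) = 2.00000 - 1.21361 = 0.78639 ≈ 0.7864 bits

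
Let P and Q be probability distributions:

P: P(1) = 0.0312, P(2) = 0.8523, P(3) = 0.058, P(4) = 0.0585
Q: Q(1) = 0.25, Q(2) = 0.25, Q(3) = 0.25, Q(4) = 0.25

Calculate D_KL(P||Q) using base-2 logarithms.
1.1696 bits

D_KL(P||Q) = Σ P(x) log₂(P(x)/Q(x))

Computing term by term:
  P(1)·log₂(P(1)/Q(1)) = 0.0312·log₂(0.0312/0.25) = -0.09367
  P(2)·log₂(P(2)/Q(2)) = 0.8523·log₂(0.8523/0.25) = 1.50809
  P(3)·log₂(P(3)/Q(3)) = 0.058·log₂(0.058/0.25) = -0.12225
  P(4)·log₂(P(4)/Q(4)) = 0.0585·log₂(0.0585/0.25) = -0.12258

D_KL(P||Q) = -0.09367 + 1.50809 - 0.12225 - 0.12258 = 1.16959 ≈ 1.1696 bits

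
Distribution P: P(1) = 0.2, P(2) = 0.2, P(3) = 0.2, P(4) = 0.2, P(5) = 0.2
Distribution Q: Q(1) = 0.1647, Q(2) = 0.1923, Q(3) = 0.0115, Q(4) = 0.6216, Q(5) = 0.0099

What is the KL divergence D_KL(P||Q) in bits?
1.4315 bits

D_KL(P||Q) = Σ P(x) log₂(P(x)/Q(x))

Computing term by term:
  P(1)·log₂(P(1)/Q(1)) = 0.2·log₂(0.2/0.1647) = 0.05603
  P(2)·log₂(P(2)/Q(2)) = 0.2·log₂(0.2/0.1923) = 0.01133
  P(3)·log₂(P(3)/Q(3)) = 0.2·log₂(0.2/0.0115) = 0.82406
  P(4)·log₂(P(4)/Q(4)) = 0.2·log₂(0.2/0.6216) = -0.32720
  P(5)·log₂(P(5)/Q(5)) = 0.2·log₂(0.2/0.0099) = 0.86729

D_KL(P||Q) = 0.05603 + 0.01133 + 0.82406 - 0.32720 + 0.86729 = 1.43151 ≈ 1.4315 bits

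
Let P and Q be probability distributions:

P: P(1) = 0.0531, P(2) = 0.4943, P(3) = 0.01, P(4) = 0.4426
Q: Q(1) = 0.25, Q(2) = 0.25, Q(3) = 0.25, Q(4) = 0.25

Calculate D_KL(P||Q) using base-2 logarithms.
0.6857 bits

D_KL(P||Q) = Σ P(x) log₂(P(x)/Q(x))

Computing term by term:
  P(1)·log₂(P(1)/Q(1)) = 0.0531·log₂(0.0531/0.25) = -0.11869
  P(2)·log₂(P(2)/Q(2)) = 0.4943·log₂(0.4943/0.25) = 0.48612
  P(3)·log₂(P(3)/Q(3)) = 0.01·log₂(0.01/0.25) = -0.04644
  P(4)·log₂(P(4)/Q(4)) = 0.4426·log₂(0.4426/0.25) = 0.36474

D_KL(P||Q) = -0.11869 + 0.48612 - 0.04644 + 0.36474 = 0.68573 ≈ 0.6857 bits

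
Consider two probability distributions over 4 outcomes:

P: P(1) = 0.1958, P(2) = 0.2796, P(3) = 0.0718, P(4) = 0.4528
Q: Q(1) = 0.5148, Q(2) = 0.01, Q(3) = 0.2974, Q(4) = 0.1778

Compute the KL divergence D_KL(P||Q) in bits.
1.5339 bits

D_KL(P||Q) = Σ P(x) log₂(P(x)/Q(x))

Computing term by term:
  P(1)·log₂(P(1)/Q(1)) = 0.1958·log₂(0.1958/0.5148) = -0.27307
  P(2)·log₂(P(2)/Q(2)) = 0.2796·log₂(0.2796/0.01) = 1.34356
  P(3)·log₂(P(3)/Q(3)) = 0.0718·log₂(0.0718/0.2974) = -0.14722
  P(4)·log₂(P(4)/Q(4)) = 0.4528·log₂(0.4528/0.1778) = 0.61065

D_KL(P||Q) = -0.27307 + 1.34356 - 0.14722 + 0.61065 = 1.53392 ≈ 1.5339 bits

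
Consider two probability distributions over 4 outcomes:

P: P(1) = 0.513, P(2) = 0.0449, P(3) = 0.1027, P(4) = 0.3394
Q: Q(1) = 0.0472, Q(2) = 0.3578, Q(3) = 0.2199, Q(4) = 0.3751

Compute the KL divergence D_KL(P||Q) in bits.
1.4696 bits

D_KL(P||Q) = Σ P(x) log₂(P(x)/Q(x))

Computing term by term:
  P(1)·log₂(P(1)/Q(1)) = 0.513·log₂(0.513/0.0472) = 1.76580
  P(2)·log₂(P(2)/Q(2)) = 0.0449·log₂(0.0449/0.3578) = -0.13445
  P(3)·log₂(P(3)/Q(3)) = 0.1027·log₂(0.1027/0.2199) = -0.11281
  P(4)·log₂(P(4)/Q(4)) = 0.3394·log₂(0.3394/0.3751) = -0.04897

D_KL(P||Q) = 1.76580 - 0.13445 - 0.11281 - 0.04897 = 1.46957 ≈ 1.4696 bits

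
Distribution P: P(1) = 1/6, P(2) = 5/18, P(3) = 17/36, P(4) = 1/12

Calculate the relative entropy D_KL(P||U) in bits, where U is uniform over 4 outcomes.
0.2459 bits

U(i) = 1/4 for all i

D_KL(P||U) = Σ P(x) log₂(P(x) / (1/4))
           = Σ P(x) log₂(P(x)) + log₂(4)
           = log₂(4) - H(P)

H(P) = -Σ P(x) log₂(P(x)):
  -P(1)·log₂(P(1)) = -(1/6)·log₂(1/6) = 0.43083
  -P(2)·log₂(P(2)) = -(5/18)·log₂(5/18) = 0.51333
  -P(3)·log₂(P(3)) = -(17/36)·log₂(17/36) = 0.51116
  -P(4)·log₂(P(4)) = -(1/12)·log₂(1/12) = 0.29875
H(P) = 0.43083 + 0.51333 + 0.51116 + 0.29875 = 1.75407 bits

log₂(4) = 2.00000 bits

D_KL(P||U) = 2.00000 - 1.75407 = 0.24593 ≈ 0.2459 bits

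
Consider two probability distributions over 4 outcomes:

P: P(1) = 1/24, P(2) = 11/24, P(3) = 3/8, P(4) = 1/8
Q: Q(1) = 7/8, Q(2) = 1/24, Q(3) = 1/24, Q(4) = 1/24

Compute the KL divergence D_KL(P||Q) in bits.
2.7894 bits

D_KL(P||Q) = Σ P(x) log₂(P(x)/Q(x))

Computing term by term:
  P(1)·log₂(P(1)/Q(1)) = (1/24)·log₂((1/24)/(7/8)) = -0.18301
  P(2)·log₂(P(2)/Q(2)) = (11/24)·log₂((11/24)/(1/24)) = 1.58557
  P(3)·log₂(P(3)/Q(3)) = (3/8)·log₂((3/8)/(1/24)) = 1.18872
  P(4)·log₂(P(4)/Q(4)) = (1/8)·log₂((1/8)/(1/24)) = 0.19812

D_KL(P||Q) = -0.18301 + 1.58557 + 1.18872 + 0.19812 = 2.78940 ≈ 2.7894 bits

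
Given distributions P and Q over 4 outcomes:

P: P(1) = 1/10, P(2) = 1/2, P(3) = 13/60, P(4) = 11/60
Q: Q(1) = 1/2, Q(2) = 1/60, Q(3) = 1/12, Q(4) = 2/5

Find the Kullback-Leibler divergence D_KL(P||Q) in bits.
2.3136 bits

D_KL(P||Q) = Σ P(x) log₂(P(x)/Q(x))

Computing term by term:
  P(1)·log₂(P(1)/Q(1)) = (1/10)·log₂((1/10)/(1/2)) = -0.23219
  P(2)·log₂(P(2)/Q(2)) = (1/2)·log₂((1/2)/(1/60)) = 2.45345
  P(3)·log₂(P(3)/Q(3)) = (13/60)·log₂((13/60)/(1/12)) = 0.29868
  P(4)·log₂(P(4)/Q(4)) = (11/60)·log₂((11/60)/(2/5)) = -0.20635

D_KL(P||Q) = -0.23219 + 2.45345 + 0.29868 - 0.20635 = 2.31359 ≈ 2.3136 bits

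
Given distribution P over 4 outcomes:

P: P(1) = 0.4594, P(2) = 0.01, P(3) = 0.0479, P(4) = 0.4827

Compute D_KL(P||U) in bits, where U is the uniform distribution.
0.7008 bits

U(i) = 1/4 for all i

D_KL(P||U) = Σ P(x) log₂(P(x) / (1/4))
           = Σ P(x) log₂(P(x)) + log₂(4)
           = log₂(4) - H(P)

H(P) = -Σ P(x) log₂(P(x)):
  -P(1)·log₂(P(1)) = -(0.4594)·log₂(0.4594) = 0.51553
  -P(2)·log₂(P(2)) = -(0.01)·log₂(0.01) = 0.06644
  -P(3)·log₂(P(3)) = -(0.0479)·log₂(0.0479) = 0.20999
  -P(4)·log₂(P(4)) = -(0.4827)·log₂(0.4827) = 0.50722
H(P) = 0.51553 + 0.06644 + 0.20999 + 0.50722 = 1.29918 bits

log₂(4) = 2.00000 bits

D_KL(P||U) = 2.00000 - 1.29918 = 0.70082 ≈ 0.7008 bits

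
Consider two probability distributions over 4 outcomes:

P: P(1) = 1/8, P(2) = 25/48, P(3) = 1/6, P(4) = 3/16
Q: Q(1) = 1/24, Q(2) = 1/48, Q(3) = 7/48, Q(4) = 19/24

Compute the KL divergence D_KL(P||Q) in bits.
2.2593 bits

D_KL(P||Q) = Σ P(x) log₂(P(x)/Q(x))

Computing term by term:
  P(1)·log₂(P(1)/Q(1)) = (1/8)·log₂((1/8)/(1/24)) = 0.19812
  P(2)·log₂(P(2)/Q(2)) = (25/48)·log₂((25/48)/(1/48)) = 2.41868
  P(3)·log₂(P(3)/Q(3)) = (1/6)·log₂((1/6)/(7/48)) = 0.03211
  P(4)·log₂(P(4)/Q(4)) = (3/16)·log₂((3/16)/(19/24)) = -0.38963

D_KL(P||Q) = 0.19812 + 2.41868 + 0.03211 - 0.38963 = 2.25928 ≈ 2.2593 bits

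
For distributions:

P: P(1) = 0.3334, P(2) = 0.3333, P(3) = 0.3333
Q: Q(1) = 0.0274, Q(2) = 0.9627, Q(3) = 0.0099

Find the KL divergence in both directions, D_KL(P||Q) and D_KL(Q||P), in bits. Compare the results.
D_KL(P||Q) = 2.3828 bits, D_KL(Q||P) = 1.3242 bits. D_KL(P||Q) is larger than D_KL(Q||P) by 1.0586 bits; the two directions differ.

D_KL(P||Q) = Σ P(x) log₂(P(x)/Q(x))

Computing term by term:
  P(1)·log₂(P(1)/Q(1)) = 0.3334·log₂(0.3334/0.0274) = 1.20191
  P(2)·log₂(P(2)/Q(2)) = 0.3333·log₂(0.3333/0.9627) = -0.51004
  P(3)·log₂(P(3)/Q(3)) = 0.3333·log₂(0.3333/0.0099) = 1.69091

D_KL(P||Q) = 1.20191 - 0.51004 + 1.69091 = 2.38278 ≈ 2.3828 bits

D_KL(Q||P) = Σ Q(x) log₂(Q(x)/P(x))

Computing term by term:
  Q(1)·log₂(Q(1)/P(1)) = 0.0274·log₂(0.0274/0.3334) = -0.09878
  Q(2)·log₂(Q(2)/P(2)) = 0.9627·log₂(0.9627/0.3333) = 1.47319
  Q(3)·log₂(Q(3)/P(3)) = 0.0099·log₂(0.0099/0.3333) = -0.05023

D_KL(Q||P) = -0.09878 + 1.47319 - 0.05023 = 1.32418 ≈ 1.3242 bits

These are NOT equal (difference: 1.0586 bits). KL divergence is asymmetric: D_KL(P||Q) ≠ D_KL(Q||P) in general.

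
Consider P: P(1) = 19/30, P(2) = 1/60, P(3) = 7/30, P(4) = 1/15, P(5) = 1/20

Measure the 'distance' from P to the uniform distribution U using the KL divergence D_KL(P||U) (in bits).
0.8397 bits

U(i) = 1/5 for all i

D_KL(P||U) = Σ P(x) log₂(P(x) / (1/5))
           = Σ P(x) log₂(P(x)) + log₂(5)
           = log₂(5) - H(P)

H(P) = -Σ P(x) log₂(P(x)):
  -P(1)·log₂(P(1)) = -(19/30)·log₂(19/30) = 0.41734
  -P(2)·log₂(P(2)) = -(1/60)·log₂(1/60) = 0.09845
  -P(3)·log₂(P(3)) = -(7/30)·log₂(7/30) = 0.48989
  -P(4)·log₂(P(4)) = -(1/15)·log₂(1/15) = 0.26046
  -P(5)·log₂(P(5)) = -(1/20)·log₂(1/20) = 0.21610
H(P) = 0.41734 + 0.09845 + 0.48989 + 0.26046 + 0.21610 = 1.48224 bits

log₂(5) = 2.32193 bits

D_KL(P||U) = 2.32193 - 1.48224 = 0.83969 ≈ 0.8397 bits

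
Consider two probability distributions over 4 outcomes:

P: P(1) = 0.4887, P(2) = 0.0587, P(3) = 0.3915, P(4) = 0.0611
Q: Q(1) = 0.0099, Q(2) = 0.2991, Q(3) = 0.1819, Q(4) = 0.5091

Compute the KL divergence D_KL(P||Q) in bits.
2.8573 bits

D_KL(P||Q) = Σ P(x) log₂(P(x)/Q(x))

Computing term by term:
  P(1)·log₂(P(1)/Q(1)) = 0.4887·log₂(0.4887/0.0099) = 2.74912
  P(2)·log₂(P(2)/Q(2)) = 0.0587·log₂(0.0587/0.2991) = -0.13790
  P(3)·log₂(P(3)/Q(3)) = 0.3915·log₂(0.3915/0.1819) = 0.43295
  P(4)·log₂(P(4)/Q(4)) = 0.0611·log₂(0.0611/0.5091) = -0.18689

D_KL(P||Q) = 2.74912 - 0.13790 + 0.43295 - 0.18689 = 2.85728 ≈ 2.8573 bits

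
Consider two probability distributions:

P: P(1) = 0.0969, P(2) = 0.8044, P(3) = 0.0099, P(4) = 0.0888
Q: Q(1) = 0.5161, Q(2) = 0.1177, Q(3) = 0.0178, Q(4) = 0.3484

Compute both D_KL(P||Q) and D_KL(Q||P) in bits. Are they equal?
D_KL(P||Q) = 1.8131 bits, D_KL(Q||P) = 1.6212 bits. No, they are not equal.

D_KL(P||Q) = Σ P(x) log₂(P(x)/Q(x))

Computing term by term:
  P(1)·log₂(P(1)/Q(1)) = 0.0969·log₂(0.0969/0.5161) = -0.23383
  P(2)·log₂(P(2)/Q(2)) = 0.8044·log₂(0.8044/0.1177) = 2.23044
  P(3)·log₂(P(3)/Q(3)) = 0.0099·log₂(0.0099/0.0178) = -0.00838
  P(4)·log₂(P(4)/Q(4)) = 0.0888·log₂(0.0888/0.3484) = -0.17512

D_KL(P||Q) = -0.23383 + 2.23044 - 0.00838 - 0.17512 = 1.81311 ≈ 1.8131 bits

D_KL(Q||P) = Σ Q(x) log₂(Q(x)/P(x))

Computing term by term:
  Q(1)·log₂(Q(1)/P(1)) = 0.5161·log₂(0.5161/0.0969) = 1.24539
  Q(2)·log₂(Q(2)/P(2)) = 0.1177·log₂(0.1177/0.8044) = -0.32636
  Q(3)·log₂(Q(3)/P(3)) = 0.0178·log₂(0.0178/0.0099) = 0.01507
  Q(4)·log₂(Q(4)/P(4)) = 0.3484·log₂(0.3484/0.0888) = 0.68708

D_KL(Q||P) = 1.24539 - 0.32636 + 0.01507 + 0.68708 = 1.62118 ≈ 1.6212 bits

These are NOT equal (difference: 0.1919 bits). KL divergence is asymmetric: D_KL(P||Q) ≠ D_KL(Q||P) in general.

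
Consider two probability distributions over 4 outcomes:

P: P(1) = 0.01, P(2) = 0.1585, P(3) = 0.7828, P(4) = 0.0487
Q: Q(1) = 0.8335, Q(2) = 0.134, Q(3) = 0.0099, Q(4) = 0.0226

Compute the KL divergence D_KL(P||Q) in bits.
4.9641 bits

D_KL(P||Q) = Σ P(x) log₂(P(x)/Q(x))

Computing term by term:
  P(1)·log₂(P(1)/Q(1)) = 0.01·log₂(0.01/0.8335) = -0.06381
  P(2)·log₂(P(2)/Q(2)) = 0.1585·log₂(0.1585/0.134) = 0.03840
  P(3)·log₂(P(3)/Q(3)) = 0.7828·log₂(0.7828/0.0099) = 4.93561
  P(4)·log₂(P(4)/Q(4)) = 0.0487·log₂(0.0487/0.0226) = 0.05394

D_KL(P||Q) = -0.06381 + 0.03840 + 4.93561 + 0.05394 = 4.96414 ≈ 4.9641 bits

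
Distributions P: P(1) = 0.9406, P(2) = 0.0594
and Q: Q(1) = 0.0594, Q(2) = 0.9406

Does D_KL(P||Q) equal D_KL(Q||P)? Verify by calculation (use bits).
D_KL(P||Q) = 3.5116 bits, D_KL(Q||P) = 3.5116 bits. Yes — for this pair D_KL(P||Q) = D_KL(Q||P).

D_KL(P||Q) = Σ P(x) log₂(P(x)/Q(x))

Computing term by term:
  P(1)·log₂(P(1)/Q(1)) = 0.9406·log₂(0.9406/0.0594) = 3.74833
  P(2)·log₂(P(2)/Q(2)) = 0.0594·log₂(0.0594/0.9406) = -0.23671

D_KL(P||Q) = 3.74833 - 0.23671 = 3.51162 ≈ 3.5116 bits

D_KL(Q||P) = Σ Q(x) log₂(Q(x)/P(x))

Computing term by term:
  Q(1)·log₂(Q(1)/P(1)) = 0.0594·log₂(0.0594/0.9406) = -0.23671
  Q(2)·log₂(Q(2)/P(2)) = 0.9406·log₂(0.9406/0.0594) = 3.74833

D_KL(Q||P) = -0.23671 + 3.74833 = 3.51162 ≈ 3.5116 bits

These ARE equal here. Q is P with outcomes relabeled (Q(1) = P(2), Q(2) = P(1)) by a relabeling that is its own inverse, so the two sums contain exactly the same terms in a different order. This is a special case — KL divergence is not symmetric in general: D_KL(P||Q) ≠ D_KL(Q||P) for most P, Q.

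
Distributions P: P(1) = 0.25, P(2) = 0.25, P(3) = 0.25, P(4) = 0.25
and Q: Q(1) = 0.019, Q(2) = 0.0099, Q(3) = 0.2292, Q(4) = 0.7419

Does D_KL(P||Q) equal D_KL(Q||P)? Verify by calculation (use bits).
D_KL(P||Q) = 1.7331 bits, D_KL(Q||P) = 1.0188 bits. No — D_KL(P||Q) ≠ D_KL(Q||P) for this pair.

D_KL(P||Q) = Σ P(x) log₂(P(x)/Q(x))

Computing term by term:
  P(1)·log₂(P(1)/Q(1)) = 0.25·log₂(0.25/0.019) = 0.92946
  P(2)·log₂(P(2)/Q(2)) = 0.25·log₂(0.25/0.0099) = 1.16459
  P(3)·log₂(P(3)/Q(3)) = 0.25·log₂(0.25/0.2292) = 0.03133
  P(4)·log₂(P(4)/Q(4)) = 0.25·log₂(0.25/0.7419) = -0.39232

D_KL(P||Q) = 0.92946 + 1.16459 + 0.03133 - 0.39232 = 1.73306 ≈ 1.7331 bits

D_KL(Q||P) = Σ Q(x) log₂(Q(x)/P(x))

Computing term by term:
  Q(1)·log₂(Q(1)/P(1)) = 0.019·log₂(0.019/0.25) = -0.07064
  Q(2)·log₂(Q(2)/P(2)) = 0.0099·log₂(0.0099/0.25) = -0.04612
  Q(3)·log₂(Q(3)/P(3)) = 0.2292·log₂(0.2292/0.25) = -0.02872
  Q(4)·log₂(Q(4)/P(4)) = 0.7419·log₂(0.7419/0.25) = 1.16426

D_KL(Q||P) = -0.07064 - 0.04612 - 0.02872 + 1.16426 = 1.01878 ≈ 1.0188 bits

These are NOT equal (difference: 0.7143 bits). KL divergence is asymmetric: D_KL(P||Q) ≠ D_KL(Q||P) in general.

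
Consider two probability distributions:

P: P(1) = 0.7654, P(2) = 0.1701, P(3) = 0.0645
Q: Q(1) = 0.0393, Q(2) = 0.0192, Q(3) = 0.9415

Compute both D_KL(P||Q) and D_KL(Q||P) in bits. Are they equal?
D_KL(P||Q) = 3.5646 bits, D_KL(Q||P) = 3.4126 bits. No, they are not equal.

D_KL(P||Q) = Σ P(x) log₂(P(x)/Q(x))

Computing term by term:
  P(1)·log₂(P(1)/Q(1)) = 0.7654·log₂(0.7654/0.0393) = 3.27868
  P(2)·log₂(P(2)/Q(2)) = 0.1701·log₂(0.1701/0.0192) = 0.53534
  P(3)·log₂(P(3)/Q(3)) = 0.0645·log₂(0.0645/0.9415) = -0.24946

D_KL(P||Q) = 3.27868 + 0.53534 - 0.24946 = 3.56456 ≈ 3.5646 bits

D_KL(Q||P) = Σ Q(x) log₂(Q(x)/P(x))

Computing term by term:
  Q(1)·log₂(Q(1)/P(1)) = 0.0393·log₂(0.0393/0.7654) = -0.16835
  Q(2)·log₂(Q(2)/P(2)) = 0.0192·log₂(0.0192/0.1701) = -0.06043
  Q(3)·log₂(Q(3)/P(3)) = 0.9415·log₂(0.9415/0.0645) = 3.64134

D_KL(Q||P) = -0.16835 - 0.06043 + 3.64134 = 3.41256 ≈ 3.4126 bits

These are NOT equal (difference: 0.1520 bits). KL divergence is asymmetric: D_KL(P||Q) ≠ D_KL(Q||P) in general.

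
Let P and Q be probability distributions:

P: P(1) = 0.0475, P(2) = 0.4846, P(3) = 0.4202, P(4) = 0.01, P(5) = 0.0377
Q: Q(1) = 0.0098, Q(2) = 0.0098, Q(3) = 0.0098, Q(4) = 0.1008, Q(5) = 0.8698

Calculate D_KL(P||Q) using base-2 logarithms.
4.9098 bits

D_KL(P||Q) = Σ P(x) log₂(P(x)/Q(x))

Computing term by term:
  P(1)·log₂(P(1)/Q(1)) = 0.0475·log₂(0.0475/0.0098) = 0.10816
  P(2)·log₂(P(2)/Q(2)) = 0.4846·log₂(0.4846/0.0098) = 2.72727
  P(3)·log₂(P(3)/Q(3)) = 0.4202·log₂(0.4202/0.0098) = 2.27839
  P(4)·log₂(P(4)/Q(4)) = 0.01·log₂(0.01/0.1008) = -0.03333
  P(5)·log₂(P(5)/Q(5)) = 0.0377·log₂(0.0377/0.8698) = -0.17071

D_KL(P||Q) = 0.10816 + 2.72727 + 2.27839 - 0.03333 - 0.17071 = 4.90978 ≈ 4.9098 bits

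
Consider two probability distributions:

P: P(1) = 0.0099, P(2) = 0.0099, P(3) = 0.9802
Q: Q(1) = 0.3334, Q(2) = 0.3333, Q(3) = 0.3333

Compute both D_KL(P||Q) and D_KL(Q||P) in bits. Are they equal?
D_KL(P||Q) = 1.4250 bits, D_KL(Q||P) = 2.8638 bits. No, they are not equal.

D_KL(P||Q) = Σ P(x) log₂(P(x)/Q(x))

Computing term by term:
  P(1)·log₂(P(1)/Q(1)) = 0.0099·log₂(0.0099/0.3334) = -0.05023
  P(2)·log₂(P(2)/Q(2)) = 0.0099·log₂(0.0099/0.3333) = -0.05023
  P(3)·log₂(P(3)/Q(3)) = 0.9802·log₂(0.9802/0.3333) = 1.52544

D_KL(P||Q) = -0.05023 - 0.05023 + 1.52544 = 1.42498 ≈ 1.4250 bits

D_KL(Q||P) = Σ Q(x) log₂(Q(x)/P(x))

Computing term by term:
  Q(1)·log₂(Q(1)/P(1)) = 0.3334·log₂(0.3334/0.0099) = 1.69157
  Q(2)·log₂(Q(2)/P(2)) = 0.3333·log₂(0.3333/0.0099) = 1.69091
  Q(3)·log₂(Q(3)/P(3)) = 0.3333·log₂(0.3333/0.9802) = -0.51870

D_KL(Q||P) = 1.69157 + 1.69091 - 0.51870 = 2.86378 ≈ 2.8638 bits

These are NOT equal (difference: 1.4388 bits). KL divergence is asymmetric: D_KL(P||Q) ≠ D_KL(Q||P) in general.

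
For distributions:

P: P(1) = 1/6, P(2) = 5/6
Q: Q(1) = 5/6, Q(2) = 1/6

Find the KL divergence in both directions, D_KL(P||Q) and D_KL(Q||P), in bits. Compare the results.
D_KL(P||Q) = 1.5480 bits, D_KL(Q||P) = 1.5480 bits. The two directions give exactly the same value for this pair.

D_KL(P||Q) = Σ P(x) log₂(P(x)/Q(x))

Computing term by term:
  P(1)·log₂(P(1)/Q(1)) = (1/6)·log₂((1/6)/(5/6)) = -0.38699
  P(2)·log₂(P(2)/Q(2)) = (5/6)·log₂((5/6)/(1/6)) = 1.93494

D_KL(P||Q) = -0.38699 + 1.93494 = 1.54795 ≈ 1.5480 bits

D_KL(Q||P) = Σ Q(x) log₂(Q(x)/P(x))

Computing term by term:
  Q(1)·log₂(Q(1)/P(1)) = (5/6)·log₂((5/6)/(1/6)) = 1.93494
  Q(2)·log₂(Q(2)/P(2)) = (1/6)·log₂((1/6)/(5/6)) = -0.38699

D_KL(Q||P) = 1.93494 - 0.38699 = 1.54795 ≈ 1.5480 bits

These ARE equal here. Q is P with outcomes relabeled (Q(1) = P(2), Q(2) = P(1)) by a relabeling that is its own inverse, so the two sums contain exactly the same terms in a different order. This is a special case — KL divergence is not symmetric in general: D_KL(P||Q) ≠ D_KL(Q||P) for most P, Q.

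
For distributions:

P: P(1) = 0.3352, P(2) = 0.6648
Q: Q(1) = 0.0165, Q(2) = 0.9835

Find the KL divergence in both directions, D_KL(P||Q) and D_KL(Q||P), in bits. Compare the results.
D_KL(P||Q) = 1.0807 bits, D_KL(Q||P) = 0.4840 bits. D_KL(P||Q) is larger than D_KL(Q||P) by 0.5967 bits; the two directions differ.

D_KL(P||Q) = Σ P(x) log₂(P(x)/Q(x))

Computing term by term:
  P(1)·log₂(P(1)/Q(1)) = 0.3352·log₂(0.3352/0.0165) = 1.45627
  P(2)·log₂(P(2)/Q(2)) = 0.6648·log₂(0.6648/0.9835) = -0.37562

D_KL(P||Q) = 1.45627 - 0.37562 = 1.08065 ≈ 1.0807 bits

D_KL(Q||P) = Σ Q(x) log₂(Q(x)/P(x))

Computing term by term:
  Q(1)·log₂(Q(1)/P(1)) = 0.0165·log₂(0.0165/0.3352) = -0.07168
  Q(2)·log₂(Q(2)/P(2)) = 0.9835·log₂(0.9835/0.6648) = 0.55568

D_KL(Q||P) = -0.07168 + 0.55568 = 0.48400 ≈ 0.4840 bits

These are NOT equal (difference: 0.5967 bits). KL divergence is asymmetric: D_KL(P||Q) ≠ D_KL(Q||P) in general.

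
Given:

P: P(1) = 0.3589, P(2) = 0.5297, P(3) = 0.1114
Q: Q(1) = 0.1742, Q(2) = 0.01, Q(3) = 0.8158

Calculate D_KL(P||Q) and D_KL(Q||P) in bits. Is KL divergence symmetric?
D_KL(P||Q) = 3.0879 bits, D_KL(Q||P) = 2.1044 bits. No, KL divergence is not symmetric.

D_KL(P||Q) = Σ P(x) log₂(P(x)/Q(x))

Computing term by term:
  P(1)·log₂(P(1)/Q(1)) = 0.3589·log₂(0.3589/0.1742) = 0.37427
  P(2)·log₂(P(2)/Q(2)) = 0.5297·log₂(0.5297/0.01) = 3.03365
  P(3)·log₂(P(3)/Q(3)) = 0.1114·log₂(0.1114/0.8158) = -0.31999

D_KL(P||Q) = 0.37427 + 3.03365 - 0.31999 = 3.08793 ≈ 3.0879 bits

D_KL(Q||P) = Σ Q(x) log₂(Q(x)/P(x))

Computing term by term:
  Q(1)·log₂(Q(1)/P(1)) = 0.1742·log₂(0.1742/0.3589) = -0.18166
  Q(2)·log₂(Q(2)/P(2)) = 0.01·log₂(0.01/0.5297) = -0.05727
  Q(3)·log₂(Q(3)/P(3)) = 0.8158·log₂(0.8158/0.1114) = 2.34336

D_KL(Q||P) = -0.18166 - 0.05727 + 2.34336 = 2.10443 ≈ 2.1044 bits

These are NOT equal (difference: 0.9835 bits). KL divergence is asymmetric: D_KL(P||Q) ≠ D_KL(Q||P) in general.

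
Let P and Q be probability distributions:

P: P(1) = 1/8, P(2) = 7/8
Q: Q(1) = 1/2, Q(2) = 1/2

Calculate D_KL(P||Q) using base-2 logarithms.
0.4564 bits

D_KL(P||Q) = Σ P(x) log₂(P(x)/Q(x))

Computing term by term:
  P(1)·log₂(P(1)/Q(1)) = (1/8)·log₂((1/8)/(1/2)) = -0.25000
  P(2)·log₂(P(2)/Q(2)) = (7/8)·log₂((7/8)/(1/2)) = 0.70644

D_KL(P||Q) = -0.25000 + 0.70644 = 0.45644 ≈ 0.4564 bits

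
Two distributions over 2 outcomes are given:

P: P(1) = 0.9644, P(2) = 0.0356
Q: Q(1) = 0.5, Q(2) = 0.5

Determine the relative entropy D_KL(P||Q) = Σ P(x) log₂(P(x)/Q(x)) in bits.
0.7783 bits

D_KL(P||Q) = Σ P(x) log₂(P(x)/Q(x))

Computing term by term:
  P(1)·log₂(P(1)/Q(1)) = 0.9644·log₂(0.9644/0.5) = 0.91397
  P(2)·log₂(P(2)/Q(2)) = 0.0356·log₂(0.0356/0.5) = -0.13571

D_KL(P||Q) = 0.91397 - 0.13571 = 0.77826 ≈ 0.7783 bits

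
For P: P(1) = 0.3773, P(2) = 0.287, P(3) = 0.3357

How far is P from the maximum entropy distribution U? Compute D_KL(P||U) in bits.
0.0089 bits

U(i) = 1/3 for all i

D_KL(P||U) = Σ P(x) log₂(P(x) / (1/3))
           = Σ P(x) log₂(P(x)) + log₂(3)
           = log₂(3) - H(P)

H(P) = -Σ P(x) log₂(P(x)):
  -P(1)·log₂(P(1)) = -(0.3773)·log₂(0.3773) = 0.53057
  -P(2)·log₂(P(2)) = -(0.287)·log₂(0.287) = 0.51685
  -P(3)·log₂(P(3)) = -(0.3357)·log₂(0.3357) = 0.52865
H(P) = 0.53057 + 0.51685 + 0.52865 = 1.57607 bits

log₂(3) = 1.58496 bits

D_KL(P||U) = 1.58496 - 1.57607 = 0.00889 ≈ 0.0089 bits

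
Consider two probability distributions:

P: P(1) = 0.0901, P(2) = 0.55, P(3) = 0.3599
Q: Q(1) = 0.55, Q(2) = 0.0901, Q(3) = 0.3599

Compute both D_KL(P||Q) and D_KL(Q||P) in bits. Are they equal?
D_KL(P||Q) = 1.2003 bits, D_KL(Q||P) = 1.2003 bits. Yes, in this case they are equal (although KL divergence is not symmetric in general).

D_KL(P||Q) = Σ P(x) log₂(P(x)/Q(x))

Computing term by term:
  P(1)·log₂(P(1)/Q(1)) = 0.0901·log₂(0.0901/0.55) = -0.23515
  P(2)·log₂(P(2)/Q(2)) = 0.55·log₂(0.55/0.0901) = 1.43541
  P(3)·log₂(P(3)/Q(3)) = 0.3599·log₂(0.3599/0.3599) = 0.00000

D_KL(P||Q) = -0.23515 + 1.43541 + 0.00000 = 1.20026 ≈ 1.2003 bits

D_KL(Q||P) = Σ Q(x) log₂(Q(x)/P(x))

Computing term by term:
  Q(1)·log₂(Q(1)/P(1)) = 0.55·log₂(0.55/0.0901) = 1.43541
  Q(2)·log₂(Q(2)/P(2)) = 0.0901·log₂(0.0901/0.55) = -0.23515
  Q(3)·log₂(Q(3)/P(3)) = 0.3599·log₂(0.3599/0.3599) = 0.00000

D_KL(Q||P) = 1.43541 - 0.23515 + 0.00000 = 1.20026 ≈ 1.2003 bits

These ARE equal here. Q is P with outcomes relabeled (Q(1) = P(2), Q(2) = P(1)) by a relabeling that is its own inverse, so the two sums contain exactly the same terms in a different order. This is a special case — KL divergence is not symmetric in general: D_KL(P||Q) ≠ D_KL(Q||P) for most P, Q.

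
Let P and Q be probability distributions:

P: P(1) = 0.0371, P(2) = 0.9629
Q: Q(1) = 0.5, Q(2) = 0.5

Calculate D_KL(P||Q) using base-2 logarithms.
0.7712 bits

D_KL(P||Q) = Σ P(x) log₂(P(x)/Q(x))

Computing term by term:
  P(1)·log₂(P(1)/Q(1)) = 0.0371·log₂(0.0371/0.5) = -0.13922
  P(2)·log₂(P(2)/Q(2)) = 0.9629·log₂(0.9629/0.5) = 0.91038

D_KL(P||Q) = -0.13922 + 0.91038 = 0.77116 ≈ 0.7712 bits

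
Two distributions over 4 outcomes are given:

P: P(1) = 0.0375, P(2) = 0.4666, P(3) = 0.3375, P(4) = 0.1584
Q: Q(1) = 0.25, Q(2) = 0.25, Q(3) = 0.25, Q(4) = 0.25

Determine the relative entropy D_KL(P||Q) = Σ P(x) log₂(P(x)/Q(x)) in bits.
0.3593 bits

D_KL(P||Q) = Σ P(x) log₂(P(x)/Q(x))

Computing term by term:
  P(1)·log₂(P(1)/Q(1)) = 0.0375·log₂(0.0375/0.25) = -0.10264
  P(2)·log₂(P(2)/Q(2)) = 0.4666·log₂(0.4666/0.25) = 0.42006
  P(3)·log₂(P(3)/Q(3)) = 0.3375·log₂(0.3375/0.25) = 0.14612
  P(4)·log₂(P(4)/Q(4)) = 0.1584·log₂(0.1584/0.25) = -0.10428

D_KL(P||Q) = -0.10264 + 0.42006 + 0.14612 - 0.10428 = 0.35926 ≈ 0.3593 bits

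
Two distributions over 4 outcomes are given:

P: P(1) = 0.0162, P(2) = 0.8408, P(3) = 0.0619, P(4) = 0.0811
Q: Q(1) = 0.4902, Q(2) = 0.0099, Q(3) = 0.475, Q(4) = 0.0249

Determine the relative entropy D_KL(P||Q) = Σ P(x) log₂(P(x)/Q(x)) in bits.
5.2645 bits

D_KL(P||Q) = Σ P(x) log₂(P(x)/Q(x))

Computing term by term:
  P(1)·log₂(P(1)/Q(1)) = 0.0162·log₂(0.0162/0.4902) = -0.07969
  P(2)·log₂(P(2)/Q(2)) = 0.8408·log₂(0.8408/0.0099) = 5.38801
  P(3)·log₂(P(3)/Q(3)) = 0.0619·log₂(0.0619/0.475) = -0.18198
  P(4)·log₂(P(4)/Q(4)) = 0.0811·log₂(0.0811/0.0249) = 0.13816

D_KL(P||Q) = -0.07969 + 5.38801 - 0.18198 + 0.13816 = 5.26450 ≈ 5.2645 bits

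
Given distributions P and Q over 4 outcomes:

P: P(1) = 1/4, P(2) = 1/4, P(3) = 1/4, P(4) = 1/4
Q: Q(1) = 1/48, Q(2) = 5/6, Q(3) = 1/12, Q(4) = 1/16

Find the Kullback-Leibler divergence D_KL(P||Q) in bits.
1.3582 bits

D_KL(P||Q) = Σ P(x) log₂(P(x)/Q(x))

Computing term by term:
  P(1)·log₂(P(1)/Q(1)) = (1/4)·log₂((1/4)/(1/48)) = 0.89624
  P(2)·log₂(P(2)/Q(2)) = (1/4)·log₂((1/4)/(5/6)) = -0.43424
  P(3)·log₂(P(3)/Q(3)) = (1/4)·log₂((1/4)/(1/12)) = 0.39624
  P(4)·log₂(P(4)/Q(4)) = (1/4)·log₂((1/4)/(1/16)) = 0.50000

D_KL(P||Q) = 0.89624 - 0.43424 + 0.39624 + 0.50000 = 1.35824 ≈ 1.3582 bits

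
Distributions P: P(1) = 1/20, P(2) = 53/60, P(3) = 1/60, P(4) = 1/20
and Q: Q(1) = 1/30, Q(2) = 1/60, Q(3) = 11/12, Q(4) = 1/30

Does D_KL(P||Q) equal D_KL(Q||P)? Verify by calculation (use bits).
D_KL(P||Q) = 5.0218 bits, D_KL(Q||P) = 5.1651 bits. No — D_KL(P||Q) ≠ D_KL(Q||P) for this pair.

D_KL(P||Q) = Σ P(x) log₂(P(x)/Q(x))

Computing term by term:
  P(1)·log₂(P(1)/Q(1)) = (1/20)·log₂((1/20)/(1/30)) = 0.02925
  P(2)·log₂(P(2)/Q(2)) = (53/60)·log₂((53/60)/(1/60)) = 5.05966
  P(3)·log₂(P(3)/Q(3)) = (1/60)·log₂((1/60)/(11/12)) = -0.09636
  P(4)·log₂(P(4)/Q(4)) = (1/20)·log₂((1/20)/(1/30)) = 0.02925

D_KL(P||Q) = 0.02925 + 5.05966 - 0.09636 + 0.02925 = 5.02180 ≈ 5.0218 bits

D_KL(Q||P) = Σ Q(x) log₂(Q(x)/P(x))

Computing term by term:
  Q(1)·log₂(Q(1)/P(1)) = (1/30)·log₂((1/30)/(1/20)) = -0.01950
  Q(2)·log₂(Q(2)/P(2)) = (1/60)·log₂((1/60)/(53/60)) = -0.09547
  Q(3)·log₂(Q(3)/P(3)) = (11/12)·log₂((11/12)/(1/60)) = 5.29958
  Q(4)·log₂(Q(4)/P(4)) = (1/30)·log₂((1/30)/(1/20)) = -0.01950

D_KL(Q||P) = -0.01950 - 0.09547 + 5.29958 - 0.01950 = 5.16511 ≈ 5.1651 bits

These are NOT equal (difference: 0.1433 bits). KL divergence is asymmetric: D_KL(P||Q) ≠ D_KL(Q||P) in general.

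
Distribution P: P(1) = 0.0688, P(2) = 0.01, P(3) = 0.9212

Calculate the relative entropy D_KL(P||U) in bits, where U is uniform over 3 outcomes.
1.1438 bits

U(i) = 1/3 for all i

D_KL(P||U) = Σ P(x) log₂(P(x) / (1/3))
           = Σ P(x) log₂(P(x)) + log₂(3)
           = log₂(3) - H(P)

H(P) = -Σ P(x) log₂(P(x)):
  -P(1)·log₂(P(1)) = -(0.0688)·log₂(0.0688) = 0.26567
  -P(2)·log₂(P(2)) = -(0.01)·log₂(0.01) = 0.06644
  -P(3)·log₂(P(3)) = -(0.9212)·log₂(0.9212) = 0.10908
H(P) = 0.26567 + 0.06644 + 0.10908 = 0.44119 bits

log₂(3) = 1.58496 bits

D_KL(P||U) = 1.58496 - 0.44119 = 1.14377 ≈ 1.1438 bits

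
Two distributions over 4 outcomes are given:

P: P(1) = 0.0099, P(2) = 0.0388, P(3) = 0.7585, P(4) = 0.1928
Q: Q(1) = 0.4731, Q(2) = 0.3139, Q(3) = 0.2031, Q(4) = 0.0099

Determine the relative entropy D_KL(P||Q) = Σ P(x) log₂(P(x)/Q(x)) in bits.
2.0955 bits

D_KL(P||Q) = Σ P(x) log₂(P(x)/Q(x))

Computing term by term:
  P(1)·log₂(P(1)/Q(1)) = 0.0099·log₂(0.0099/0.4731) = -0.05523
  P(2)·log₂(P(2)/Q(2)) = 0.0388·log₂(0.0388/0.3139) = -0.11703
  P(3)·log₂(P(3)/Q(3)) = 0.7585·log₂(0.7585/0.2031) = 1.44188
  P(4)·log₂(P(4)/Q(4)) = 0.1928·log₂(0.1928/0.0099) = 0.82587

D_KL(P||Q) = -0.05523 - 0.11703 + 1.44188 + 0.82587 = 2.09549 ≈ 2.0955 bits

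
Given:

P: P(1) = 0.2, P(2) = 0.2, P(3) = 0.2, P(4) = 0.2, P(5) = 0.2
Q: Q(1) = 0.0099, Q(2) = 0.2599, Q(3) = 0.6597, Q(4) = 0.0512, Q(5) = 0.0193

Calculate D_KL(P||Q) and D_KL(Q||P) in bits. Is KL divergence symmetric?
D_KL(P||Q) = 1.5152 bits, D_KL(Q||P) = 1.0254 bits. No, KL divergence is not symmetric.

D_KL(P||Q) = Σ P(x) log₂(P(x)/Q(x))

Computing term by term:
  P(1)·log₂(P(1)/Q(1)) = 0.2·log₂(0.2/0.0099) = 0.86729
  P(2)·log₂(P(2)/Q(2)) = 0.2·log₂(0.2/0.2599) = -0.07559
  P(3)·log₂(P(3)/Q(3)) = 0.2·log₂(0.2/0.6597) = -0.34436
  P(4)·log₂(P(4)/Q(4)) = 0.2·log₂(0.2/0.0512) = 0.39316
  P(5)·log₂(P(5)/Q(5)) = 0.2·log₂(0.2/0.0193) = 0.67467

D_KL(P||Q) = 0.86729 - 0.07559 - 0.34436 + 0.39316 + 0.67467 = 1.51517 ≈ 1.5152 bits

D_KL(Q||P) = Σ Q(x) log₂(Q(x)/P(x))

Computing term by term:
  Q(1)·log₂(Q(1)/P(1)) = 0.0099·log₂(0.0099/0.2) = -0.04293
  Q(2)·log₂(Q(2)/P(2)) = 0.2599·log₂(0.2599/0.2) = 0.09823
  Q(3)·log₂(Q(3)/P(3)) = 0.6597·log₂(0.6597/0.2) = 1.13588
  Q(4)·log₂(Q(4)/P(4)) = 0.0512·log₂(0.0512/0.2) = -0.10065
  Q(5)·log₂(Q(5)/P(5)) = 0.0193·log₂(0.0193/0.2) = -0.06511

D_KL(Q||P) = -0.04293 + 0.09823 + 1.13588 - 0.10065 - 0.06511 = 1.02542 ≈ 1.0254 bits

These are NOT equal (difference: 0.4898 bits). KL divergence is asymmetric: D_KL(P||Q) ≠ D_KL(Q||P) in general.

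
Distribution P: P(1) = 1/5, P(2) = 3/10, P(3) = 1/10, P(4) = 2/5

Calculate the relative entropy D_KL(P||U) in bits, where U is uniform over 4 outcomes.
0.1536 bits

U(i) = 1/4 for all i

D_KL(P||U) = Σ P(x) log₂(P(x) / (1/4))
           = Σ P(x) log₂(P(x)) + log₂(4)
           = log₂(4) - H(P)

H(P) = -Σ P(x) log₂(P(x)):
  -P(1)·log₂(P(1)) = -(1/5)·log₂(1/5) = 0.46439
  -P(2)·log₂(P(2)) = -(3/10)·log₂(3/10) = 0.52109
  -P(3)·log₂(P(3)) = -(1/10)·log₂(1/10) = 0.33219
  -P(4)·log₂(P(4)) = -(2/5)·log₂(2/5) = 0.52877
H(P) = 0.46439 + 0.52109 + 0.33219 + 0.52877 = 1.84644 bits

log₂(4) = 2.00000 bits

D_KL(P||U) = 2.00000 - 1.84644 = 0.15356 ≈ 0.1536 bits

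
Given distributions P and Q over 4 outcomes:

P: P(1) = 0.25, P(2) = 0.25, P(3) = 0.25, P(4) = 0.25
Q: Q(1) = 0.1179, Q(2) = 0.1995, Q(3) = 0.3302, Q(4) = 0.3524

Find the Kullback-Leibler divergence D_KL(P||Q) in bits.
0.1283 bits

D_KL(P||Q) = Σ P(x) log₂(P(x)/Q(x))

Computing term by term:
  P(1)·log₂(P(1)/Q(1)) = 0.25·log₂(0.25/0.1179) = 0.27109
  P(2)·log₂(P(2)/Q(2)) = 0.25·log₂(0.25/0.1995) = 0.08138
  P(3)·log₂(P(3)/Q(3)) = 0.25·log₂(0.25/0.3302) = -0.10035
  P(4)·log₂(P(4)/Q(4)) = 0.25·log₂(0.25/0.3524) = -0.12382

D_KL(P||Q) = 0.27109 + 0.08138 - 0.10035 - 0.12382 = 0.12830 ≈ 0.1283 bits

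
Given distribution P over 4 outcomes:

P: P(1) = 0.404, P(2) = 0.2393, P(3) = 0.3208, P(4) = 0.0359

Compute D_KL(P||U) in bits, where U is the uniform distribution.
0.2795 bits

U(i) = 1/4 for all i

D_KL(P||U) = Σ P(x) log₂(P(x) / (1/4))
           = Σ P(x) log₂(P(x)) + log₂(4)
           = log₂(4) - H(P)

H(P) = -Σ P(x) log₂(P(x)):
  -P(1)·log₂(P(1)) = -(0.404)·log₂(0.404) = 0.52826
  -P(2)·log₂(P(2)) = -(0.2393)·log₂(0.2393) = 0.49370
  -P(3)·log₂(P(3)) = -(0.3208)·log₂(0.3208) = 0.52619
  -P(4)·log₂(P(4)) = -(0.0359)·log₂(0.0359) = 0.17232
H(P) = 0.52826 + 0.49370 + 0.52619 + 0.17232 = 1.72047 bits

log₂(4) = 2.00000 bits

D_KL(P||U) = 2.00000 - 1.72047 = 0.27953 ≈ 0.2795 bits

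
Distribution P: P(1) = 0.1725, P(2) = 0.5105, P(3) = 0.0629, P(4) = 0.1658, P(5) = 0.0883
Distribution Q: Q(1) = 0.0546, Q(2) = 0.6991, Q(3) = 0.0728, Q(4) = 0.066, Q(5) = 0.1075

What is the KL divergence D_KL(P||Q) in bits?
0.2367 bits

D_KL(P||Q) = Σ P(x) log₂(P(x)/Q(x))

Computing term by term:
  P(1)·log₂(P(1)/Q(1)) = 0.1725·log₂(0.1725/0.0546) = 0.28629
  P(2)·log₂(P(2)/Q(2)) = 0.5105·log₂(0.5105/0.6991) = -0.23156
  P(3)·log₂(P(3)/Q(3)) = 0.0629·log₂(0.0629/0.0728) = -0.01326
  P(4)·log₂(P(4)/Q(4)) = 0.1658·log₂(0.1658/0.066) = 0.22033
  P(5)·log₂(P(5)/Q(5)) = 0.0883·log₂(0.0883/0.1075) = -0.02506

D_KL(P||Q) = 0.28629 - 0.23156 - 0.01326 + 0.22033 - 0.02506 = 0.23674 ≈ 0.2367 bits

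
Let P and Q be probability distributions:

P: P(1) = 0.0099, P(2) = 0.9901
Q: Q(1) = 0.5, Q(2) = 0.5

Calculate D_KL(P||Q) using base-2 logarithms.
0.9199 bits

D_KL(P||Q) = Σ P(x) log₂(P(x)/Q(x))

Computing term by term:
  P(1)·log₂(P(1)/Q(1)) = 0.0099·log₂(0.0099/0.5) = -0.05602
  P(2)·log₂(P(2)/Q(2)) = 0.9901·log₂(0.9901/0.5) = 0.97589

D_KL(P||Q) = -0.05602 + 0.97589 = 0.91987 ≈ 0.9199 bits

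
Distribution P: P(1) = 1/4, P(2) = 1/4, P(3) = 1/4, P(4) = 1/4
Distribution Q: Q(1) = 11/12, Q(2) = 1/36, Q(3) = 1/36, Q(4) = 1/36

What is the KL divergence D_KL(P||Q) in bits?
1.9088 bits

D_KL(P||Q) = Σ P(x) log₂(P(x)/Q(x))

Computing term by term:
  P(1)·log₂(P(1)/Q(1)) = (1/4)·log₂((1/4)/(11/12)) = -0.46862
  P(2)·log₂(P(2)/Q(2)) = (1/4)·log₂((1/4)/(1/36)) = 0.79248
  P(3)·log₂(P(3)/Q(3)) = (1/4)·log₂((1/4)/(1/36)) = 0.79248
  P(4)·log₂(P(4)/Q(4)) = (1/4)·log₂((1/4)/(1/36)) = 0.79248

D_KL(P||Q) = -0.46862 + 0.79248 + 0.79248 + 0.79248 = 1.90882 ≈ 1.9088 bits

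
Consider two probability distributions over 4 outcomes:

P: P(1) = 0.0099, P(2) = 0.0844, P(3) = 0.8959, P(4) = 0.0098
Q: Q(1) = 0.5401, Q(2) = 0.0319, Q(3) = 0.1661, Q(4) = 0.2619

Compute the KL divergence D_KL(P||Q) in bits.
2.1931 bits

D_KL(P||Q) = Σ P(x) log₂(P(x)/Q(x))

Computing term by term:
  P(1)·log₂(P(1)/Q(1)) = 0.0099·log₂(0.0099/0.5401) = -0.05712
  P(2)·log₂(P(2)/Q(2)) = 0.0844·log₂(0.0844/0.0319) = 0.11847
  P(3)·log₂(P(3)/Q(3)) = 0.8959·log₂(0.8959/0.1661) = 2.17819
  P(4)·log₂(P(4)/Q(4)) = 0.0098·log₂(0.0098/0.2619) = -0.04645

D_KL(P||Q) = -0.05712 + 0.11847 + 2.17819 - 0.04645 = 2.19309 ≈ 2.1931 bits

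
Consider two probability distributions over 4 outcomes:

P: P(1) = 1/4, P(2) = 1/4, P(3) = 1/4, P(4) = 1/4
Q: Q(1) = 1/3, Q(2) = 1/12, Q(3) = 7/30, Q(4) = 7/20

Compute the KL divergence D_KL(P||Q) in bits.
0.1960 bits

D_KL(P||Q) = Σ P(x) log₂(P(x)/Q(x))

Computing term by term:
  P(1)·log₂(P(1)/Q(1)) = (1/4)·log₂((1/4)/(1/3)) = -0.10376
  P(2)·log₂(P(2)/Q(2)) = (1/4)·log₂((1/4)/(1/12)) = 0.39624
  P(3)·log₂(P(3)/Q(3)) = (1/4)·log₂((1/4)/(7/30)) = 0.02488
  P(4)·log₂(P(4)/Q(4)) = (1/4)·log₂((1/4)/(7/20)) = -0.12136

D_KL(P||Q) = -0.10376 + 0.39624 + 0.02488 - 0.12136 = 0.19600 ≈ 0.1960 bits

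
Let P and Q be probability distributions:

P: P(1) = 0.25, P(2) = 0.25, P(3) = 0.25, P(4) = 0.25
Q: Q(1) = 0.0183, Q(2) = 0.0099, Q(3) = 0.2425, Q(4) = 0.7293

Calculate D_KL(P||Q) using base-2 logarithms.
1.7324 bits

D_KL(P||Q) = Σ P(x) log₂(P(x)/Q(x))

Computing term by term:
  P(1)·log₂(P(1)/Q(1)) = 0.25·log₂(0.25/0.0183) = 0.94300
  P(2)·log₂(P(2)/Q(2)) = 0.25·log₂(0.25/0.0099) = 1.16459
  P(3)·log₂(P(3)/Q(3)) = 0.25·log₂(0.25/0.2425) = 0.01099
  P(4)·log₂(P(4)/Q(4)) = 0.25·log₂(0.25/0.7293) = -0.38615

D_KL(P||Q) = 0.94300 + 1.16459 + 0.01099 - 0.38615 = 1.73243 ≈ 1.7324 bits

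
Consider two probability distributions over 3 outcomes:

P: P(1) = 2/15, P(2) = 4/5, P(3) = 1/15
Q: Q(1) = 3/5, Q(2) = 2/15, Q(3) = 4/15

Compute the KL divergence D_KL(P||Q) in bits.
1.6453 bits

D_KL(P||Q) = Σ P(x) log₂(P(x)/Q(x))

Computing term by term:
  P(1)·log₂(P(1)/Q(1)) = (2/15)·log₂((2/15)/(3/5)) = -0.28932
  P(2)·log₂(P(2)/Q(2)) = (4/5)·log₂((4/5)/(2/15)) = 2.06797
  P(3)·log₂(P(3)/Q(3)) = (1/15)·log₂((1/15)/(4/15)) = -0.13333

D_KL(P||Q) = -0.28932 + 2.06797 - 0.13333 = 1.64532 ≈ 1.6453 bits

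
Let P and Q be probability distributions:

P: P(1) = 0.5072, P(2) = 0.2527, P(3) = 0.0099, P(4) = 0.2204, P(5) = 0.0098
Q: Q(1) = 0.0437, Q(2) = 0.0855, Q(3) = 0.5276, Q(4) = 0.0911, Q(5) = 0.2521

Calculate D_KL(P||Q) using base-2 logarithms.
2.3672 bits

D_KL(P||Q) = Σ P(x) log₂(P(x)/Q(x))

Computing term by term:
  P(1)·log₂(P(1)/Q(1)) = 0.5072·log₂(0.5072/0.0437) = 1.79389
  P(2)·log₂(P(2)/Q(2)) = 0.2527·log₂(0.2527/0.0855) = 0.39508
  P(3)·log₂(P(3)/Q(3)) = 0.0099·log₂(0.0099/0.5276) = -0.05679
  P(4)·log₂(P(4)/Q(4)) = 0.2204·log₂(0.2204/0.0911) = 0.28092
  P(5)·log₂(P(5)/Q(5)) = 0.0098·log₂(0.0098/0.2521) = -0.04591

D_KL(P||Q) = 1.79389 + 0.39508 - 0.05679 + 0.28092 - 0.04591 = 2.36719 ≈ 2.3672 bits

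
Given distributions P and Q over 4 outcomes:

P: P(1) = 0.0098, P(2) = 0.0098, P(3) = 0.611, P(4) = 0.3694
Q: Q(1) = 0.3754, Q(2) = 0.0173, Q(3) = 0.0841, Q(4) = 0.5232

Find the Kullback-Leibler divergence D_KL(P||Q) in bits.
1.5030 bits

D_KL(P||Q) = Σ P(x) log₂(P(x)/Q(x))

Computing term by term:
  P(1)·log₂(P(1)/Q(1)) = 0.0098·log₂(0.0098/0.3754) = -0.05154
  P(2)·log₂(P(2)/Q(2)) = 0.0098·log₂(0.0098/0.0173) = -0.00804
  P(3)·log₂(P(3)/Q(3)) = 0.611·log₂(0.611/0.0841) = 1.74807
  P(4)·log₂(P(4)/Q(4)) = 0.3694·log₂(0.3694/0.5232) = -0.18550

D_KL(P||Q) = -0.05154 - 0.00804 + 1.74807 - 0.18550 = 1.50299 ≈ 1.5030 bits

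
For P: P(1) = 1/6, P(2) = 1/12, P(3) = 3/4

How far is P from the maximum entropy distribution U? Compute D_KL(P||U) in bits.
0.5441 bits

U(i) = 1/3 for all i

D_KL(P||U) = Σ P(x) log₂(P(x) / (1/3))
           = Σ P(x) log₂(P(x)) + log₂(3)
           = log₂(3) - H(P)

H(P) = -Σ P(x) log₂(P(x)):
  -P(1)·log₂(P(1)) = -(1/6)·log₂(1/6) = 0.43083
  -P(2)·log₂(P(2)) = -(1/12)·log₂(1/12) = 0.29875
  -P(3)·log₂(P(3)) = -(3/4)·log₂(3/4) = 0.31128
H(P) = 0.43083 + 0.29875 + 0.31128 = 1.04086 bits

log₂(3) = 1.58496 bits

D_KL(P||U) = 1.58496 - 1.04086 = 0.54410 ≈ 0.5441 bits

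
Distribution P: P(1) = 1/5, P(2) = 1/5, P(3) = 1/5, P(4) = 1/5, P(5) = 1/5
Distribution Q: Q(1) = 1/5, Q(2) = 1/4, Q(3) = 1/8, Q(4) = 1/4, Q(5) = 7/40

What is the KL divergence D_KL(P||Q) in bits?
0.0454 bits

D_KL(P||Q) = Σ P(x) log₂(P(x)/Q(x))

Computing term by term:
  P(1)·log₂(P(1)/Q(1)) = (1/5)·log₂((1/5)/(1/5)) = 0.00000
  P(2)·log₂(P(2)/Q(2)) = (1/5)·log₂((1/5)/(1/4)) = -0.06439
  P(3)·log₂(P(3)/Q(3)) = (1/5)·log₂((1/5)/(1/8)) = 0.13561
  P(4)·log₂(P(4)/Q(4)) = (1/5)·log₂((1/5)/(1/4)) = -0.06439
  P(5)·log₂(P(5)/Q(5)) = (1/5)·log₂((1/5)/(7/40)) = 0.03853

D_KL(P||Q) = 0.00000 - 0.06439 + 0.13561 - 0.06439 + 0.03853 = 0.04536 ≈ 0.0454 bits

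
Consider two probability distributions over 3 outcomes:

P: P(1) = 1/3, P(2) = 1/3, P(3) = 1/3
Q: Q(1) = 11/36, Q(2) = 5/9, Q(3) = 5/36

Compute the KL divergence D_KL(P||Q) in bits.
0.2172 bits

D_KL(P||Q) = Σ P(x) log₂(P(x)/Q(x))

Computing term by term:
  P(1)·log₂(P(1)/Q(1)) = (1/3)·log₂((1/3)/(11/36)) = 0.04184
  P(2)·log₂(P(2)/Q(2)) = (1/3)·log₂((1/3)/(5/9)) = -0.24566
  P(3)·log₂(P(3)/Q(3)) = (1/3)·log₂((1/3)/(5/36)) = 0.42101

D_KL(P||Q) = 0.04184 - 0.24566 + 0.42101 = 0.21719 ≈ 0.2172 bits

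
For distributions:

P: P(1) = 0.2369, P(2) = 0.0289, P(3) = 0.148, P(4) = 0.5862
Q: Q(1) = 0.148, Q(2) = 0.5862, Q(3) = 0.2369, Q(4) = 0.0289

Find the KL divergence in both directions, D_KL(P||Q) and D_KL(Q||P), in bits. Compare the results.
D_KL(P||Q) = 2.4803 bits, D_KL(Q||P) = 2.4803 bits. The two directions give exactly the same value for this pair.

D_KL(P||Q) = Σ P(x) log₂(P(x)/Q(x))

Computing term by term:
  P(1)·log₂(P(1)/Q(1)) = 0.2369·log₂(0.2369/0.148) = 0.16078
  P(2)·log₂(P(2)/Q(2)) = 0.0289·log₂(0.0289/0.5862) = -0.12549
  P(3)·log₂(P(3)/Q(3)) = 0.148·log₂(0.148/0.2369) = -0.10044
  P(4)·log₂(P(4)/Q(4)) = 0.5862·log₂(0.5862/0.0289) = 2.54543

D_KL(P||Q) = 0.16078 - 0.12549 - 0.10044 + 2.54543 = 2.48028 ≈ 2.4803 bits

D_KL(Q||P) = Σ Q(x) log₂(Q(x)/P(x))

Computing term by term:
  Q(1)·log₂(Q(1)/P(1)) = 0.148·log₂(0.148/0.2369) = -0.10044
  Q(2)·log₂(Q(2)/P(2)) = 0.5862·log₂(0.5862/0.0289) = 2.54543
  Q(3)·log₂(Q(3)/P(3)) = 0.2369·log₂(0.2369/0.148) = 0.16078
  Q(4)·log₂(Q(4)/P(4)) = 0.0289·log₂(0.0289/0.5862) = -0.12549

D_KL(Q||P) = -0.10044 + 2.54543 + 0.16078 - 0.12549 = 2.48028 ≈ 2.4803 bits

These ARE equal here. Q is P with outcomes relabeled (Q(1) = P(3), Q(2) = P(4), Q(3) = P(1), Q(4) = P(2)) by a relabeling that is its own inverse, so the two sums contain exactly the same terms in a different order. This is a special case — KL divergence is not symmetric in general: D_KL(P||Q) ≠ D_KL(Q||P) for most P, Q.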